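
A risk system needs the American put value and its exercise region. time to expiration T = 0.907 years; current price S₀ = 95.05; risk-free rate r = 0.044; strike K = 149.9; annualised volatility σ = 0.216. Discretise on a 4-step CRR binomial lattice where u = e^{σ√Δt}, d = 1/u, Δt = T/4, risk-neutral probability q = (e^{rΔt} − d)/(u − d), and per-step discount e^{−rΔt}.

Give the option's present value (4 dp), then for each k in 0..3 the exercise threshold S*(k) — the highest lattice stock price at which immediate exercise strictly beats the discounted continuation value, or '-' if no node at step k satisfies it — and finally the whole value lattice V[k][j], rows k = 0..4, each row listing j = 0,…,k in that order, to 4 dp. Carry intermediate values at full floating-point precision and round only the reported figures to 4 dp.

price = 54.8500
boundary = 95.0500 105.3469 116.7592 129.4079
tree:
54.8500
64.1404 44.5531
72.5228 54.8500 33.1408
80.0859 64.1404 44.5531 20.4921
86.9097 72.5228 54.8500 33.1408 6.4732

Δt=0.22675, u=1.10833, d=0.90226, q=0.52297, disc=e^(-rΔt)=0.99007
k=4 terminal: V=max(K-S,0) → 86.9097 72.5228 54.8500 33.1408 6.4732
k=3: j=0 S=69.8141 intr=80.0859 cont=78.5977 V=80.0859[EX]; j=1 S=85.7596 intr=64.1404 cont=62.6523 V=64.1404[EX]; j=2 S=105.3469 intr=44.5531 cont=43.0650 V=44.5531[EX]; j=3 S=129.4079 intr=20.4921 cont=19.0040 V=20.4921[EX]  S*(3)=129.4079
k=2: j=0 S=77.3772 intr=72.5228 cont=71.0347 V=72.5228[EX]; j=1 S=95.0500 intr=54.8500 cont=53.3619 V=54.8500[EX]; j=2 S=116.7592 intr=33.1408 cont=31.6526 V=33.1408[EX]  S*(2)=116.7592
k=1: j=0 S=85.7596 intr=64.1404 cont=62.6523 V=64.1404[EX]; j=1 S=105.3469 intr=44.5531 cont=43.0650 V=44.5531[EX]  S*(1)=105.3469
k=0: j=0 S=95.0500 intr=54.8500 cont=53.3619 V=54.8500[EX]  S*(0)=95.0500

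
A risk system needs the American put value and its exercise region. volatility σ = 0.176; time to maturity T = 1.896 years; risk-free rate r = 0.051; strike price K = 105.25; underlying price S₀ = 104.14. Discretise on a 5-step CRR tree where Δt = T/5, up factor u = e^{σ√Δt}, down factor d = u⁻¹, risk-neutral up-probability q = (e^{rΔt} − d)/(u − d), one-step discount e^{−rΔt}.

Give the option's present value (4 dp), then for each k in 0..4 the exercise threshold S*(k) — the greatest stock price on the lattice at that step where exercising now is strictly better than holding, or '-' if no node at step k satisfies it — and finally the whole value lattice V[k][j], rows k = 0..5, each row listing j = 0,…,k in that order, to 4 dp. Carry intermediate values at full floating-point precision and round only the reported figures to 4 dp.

price = 7.2167
boundary = - - 83.8456 75.2336 83.8456
tree:
7.2167
12.6735 3.2289
21.4044 6.3320 0.9308
30.0164 11.9726 2.1707 0.0000
37.7439 21.4044 5.0624 0.0000 0.0000
44.6776 30.0164 11.8065 0.0000 0.0000 0.0000

Δt=0.37920  u=1.11447  d=0.89729  q=0.56284  discount=0.98085
step 5 (expiry): payoffs max(K−S,0) = 44.6776 30.0164 11.8065 0.0000 0.0000 0.0000
step 4: (k=4,j=0): S=67.5061, (K−S)⁺=37.7439, hold=35.7280 ⇒ V=37.7439 exercise | (k=4,j=1): S=83.8456, (K−S)⁺=21.4044, hold=19.3885 ⇒ V=21.4044 exercise | (k=4,j=2): S=104.1400, (K−S)⁺=1.1100, hold=5.0624 ⇒ V=5.0624 continue | (k=4,j=3): S=129.3465, (K−S)⁺=0.0000, hold=0.0000 ⇒ V=0.0000 continue | (k=4,j=4): S=160.6541, (K−S)⁺=0.0000, hold=0.0000 ⇒ V=0.0000 continue  boundary S*=83.8456
step 3: (k=3,j=0): S=75.2336, (K−S)⁺=30.0164, hold=28.0005 ⇒ V=30.0164 exercise | (k=3,j=1): S=93.4435, (K−S)⁺=11.8065, hold=11.9726 ⇒ V=11.9726 continue | (k=3,j=2): S=116.0610, (K−S)⁺=0.0000, hold=2.1707 ⇒ V=2.1707 continue | (k=3,j=3): S=144.1529, (K−S)⁺=0.0000, hold=0.0000 ⇒ V=0.0000 continue  boundary S*=75.2336
step 2: (k=2,j=0): S=83.8456, (K−S)⁺=21.4044, hold=19.4802 ⇒ V=21.4044 exercise | (k=2,j=1): S=104.1400, (K−S)⁺=1.1100, hold=6.3320 ⇒ V=6.3320 continue | (k=2,j=2): S=129.3465, (K−S)⁺=0.0000, hold=0.9308 ⇒ V=0.9308 continue  boundary S*=83.8456
step 1: (k=1,j=0): S=93.4435, (K−S)⁺=11.8065, hold=12.6735 ⇒ V=12.6735 continue | (k=1,j=1): S=116.0610, (K−S)⁺=0.0000, hold=3.2289 ⇒ V=3.2289 continue  boundary S*=-
step 0: (k=0,j=0): S=104.1400, (K−S)⁺=1.1100, hold=7.2167 ⇒ V=7.2167 continue  boundary S*=-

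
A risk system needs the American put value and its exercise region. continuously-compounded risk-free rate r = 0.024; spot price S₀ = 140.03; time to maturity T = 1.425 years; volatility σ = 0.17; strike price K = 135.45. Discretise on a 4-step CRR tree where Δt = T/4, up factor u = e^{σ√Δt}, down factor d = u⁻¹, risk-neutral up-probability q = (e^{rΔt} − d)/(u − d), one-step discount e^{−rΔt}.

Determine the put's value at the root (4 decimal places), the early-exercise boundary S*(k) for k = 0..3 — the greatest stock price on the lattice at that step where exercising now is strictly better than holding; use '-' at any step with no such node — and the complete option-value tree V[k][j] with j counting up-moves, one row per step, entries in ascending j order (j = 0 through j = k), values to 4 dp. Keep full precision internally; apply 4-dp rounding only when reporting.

price = 7.2312
boundary = - - 114.3109 103.2811
tree:
7.2312
12.6111 2.3231
21.1391 4.8500 0.0000
32.1689 10.1255 0.0000 0.0000
42.1344 21.1391 0.0000 0.0000 0.0000

params: Δt=0.35625 u=1.10679 d=0.90351 q=0.51689 e^(-rΔt)=0.99149
t_4 payoffs: 42.1344 21.1391 0.0000 0.0000 0.0000
t_3: node(3,0) S=103.2811 payoff=32.1689 vs cont=31.0157 → 32.1689 [stop]  node(3,1) S=126.5186 payoff=8.9314 vs cont=10.1255 → 10.1255 [wait]  node(3,2) S=154.9843 payoff=0.0000 vs cont=0.0000 → 0.0000 [wait]  node(3,3) S=189.8546 payoff=0.0000 vs cont=0.0000 → 0.0000 [wait]  ⇒ S*(3)=103.2811
t_2: node(2,0) S=114.3109 payoff=21.1391 vs cont=20.5979 → 21.1391 [stop]  node(2,1) S=140.0300 payoff=0.0000 vs cont=4.8500 → 4.8500 [wait]  node(2,2) S=171.5357 payoff=0.0000 vs cont=0.0000 → 0.0000 [wait]  ⇒ S*(2)=114.3109
t_1: node(1,0) S=126.5186 payoff=8.9314 vs cont=12.6111 → 12.6111 [wait]  node(1,1) S=154.9843 payoff=0.0000 vs cont=2.3231 → 2.3231 [wait]  ⇒ S*(1)=-
t_0: node(0,0) S=140.0300 payoff=0.0000 vs cont=7.2312 → 7.2312 [wait]  ⇒ S*(0)=-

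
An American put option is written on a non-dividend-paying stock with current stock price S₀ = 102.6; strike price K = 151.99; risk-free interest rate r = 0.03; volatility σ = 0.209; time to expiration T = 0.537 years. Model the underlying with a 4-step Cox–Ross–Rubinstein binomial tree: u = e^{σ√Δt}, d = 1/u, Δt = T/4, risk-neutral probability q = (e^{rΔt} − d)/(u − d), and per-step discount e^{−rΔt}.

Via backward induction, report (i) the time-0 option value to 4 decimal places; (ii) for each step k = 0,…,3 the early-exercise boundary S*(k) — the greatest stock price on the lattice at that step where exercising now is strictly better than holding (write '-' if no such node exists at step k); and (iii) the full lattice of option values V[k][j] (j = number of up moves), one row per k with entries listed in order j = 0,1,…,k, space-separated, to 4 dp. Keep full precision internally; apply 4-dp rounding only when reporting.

price = 49.3900
boundary = 102.6000 110.7656 119.5810 129.0980
tree:
49.3900
56.9536 41.2244
63.9596 49.3900 32.4090
70.4491 56.9536 41.2244 22.8920
76.4603 63.9596 49.3900 32.4090 12.6176

Δt=0.13425  u=1.07959  d=0.92628  q=0.50719  discount=0.99598
step 4 (expiry): payoffs max(K−S,0) = 76.4603 63.9596 49.3900 32.4090 12.6176
step 3: (k=3,j=0): S=81.5409, (K−S)⁺=70.4491, hold=69.8382 ⇒ V=70.4491 exercise | (k=3,j=1): S=95.0364, (K−S)⁺=56.9536, hold=56.3427 ⇒ V=56.9536 exercise | (k=3,j=2): S=110.7656, (K−S)⁺=41.2244, hold=40.6135 ⇒ V=41.2244 exercise | (k=3,j=3): S=129.0980, (K−S)⁺=22.8920, hold=22.2811 ⇒ V=22.8920 exercise  boundary S*=129.0980
step 2: (k=2,j=0): S=88.0304, (K−S)⁺=63.9596, hold=63.3487 ⇒ V=63.9596 exercise | (k=2,j=1): S=102.6000, (K−S)⁺=49.3900, hold=48.7791 ⇒ V=49.3900 exercise | (k=2,j=2): S=119.5810, (K−S)⁺=32.4090, hold=31.7981 ⇒ V=32.4090 exercise  boundary S*=119.5810
step 1: (k=1,j=0): S=95.0364, (K−S)⁺=56.9536, hold=56.3427 ⇒ V=56.9536 exercise | (k=1,j=1): S=110.7656, (K−S)⁺=41.2244, hold=40.6135 ⇒ V=41.2244 exercise  boundary S*=110.7656
step 0: (k=0,j=0): S=102.6000, (K−S)⁺=49.3900, hold=48.7791 ⇒ V=49.3900 exercise  boundary S*=102.6000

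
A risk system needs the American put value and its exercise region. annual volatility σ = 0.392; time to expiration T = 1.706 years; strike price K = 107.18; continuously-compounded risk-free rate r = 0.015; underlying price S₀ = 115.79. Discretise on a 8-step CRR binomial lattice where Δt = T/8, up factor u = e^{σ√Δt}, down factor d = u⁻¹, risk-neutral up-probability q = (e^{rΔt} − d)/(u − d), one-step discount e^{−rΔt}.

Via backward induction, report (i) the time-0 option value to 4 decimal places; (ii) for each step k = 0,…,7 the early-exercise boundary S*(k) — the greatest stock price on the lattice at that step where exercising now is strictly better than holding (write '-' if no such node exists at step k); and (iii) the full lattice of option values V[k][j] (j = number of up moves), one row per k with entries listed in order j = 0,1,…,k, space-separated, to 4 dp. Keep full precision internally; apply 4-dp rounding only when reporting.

Δt=0.21325, u=1.19844, d=0.83442, q=0.46367, disc=e^(-rΔt)=0.99681
k=8 terminal: V=max(K-S,0) → 79.9694 68.0985 51.0488 26.5610 0.0000 0.0000 0.0000 0.0000 0.0000
k=7: j=0 S=32.6102 intr=74.5698 cont=74.2275 V=74.5698[EX]; j=1 S=46.8368 intr=60.3432 cont=60.0009 V=60.3432[EX]; j=2 S=67.2699 intr=39.9101 cont=39.5678 V=39.9101[EX]; j=3 S=96.6172 intr=10.5628 cont=14.2000 V=14.2000[hold]; j=4 S=138.7675 intr=0.0000 cont=0.0000 V=0.0000[hold]; j=5 S=199.3064 intr=0.0000 cont=0.0000 V=0.0000[hold]; j=6 S=286.2560 intr=0.0000 cont=0.0000 V=0.0000[hold]; j=7 S=411.1384 intr=0.0000 cont=0.0000 V=0.0000[hold]  S*(7)=67.2699
k=6: j=0 S=39.0815 intr=68.0985 cont=67.7562 V=68.0985[EX]; j=1 S=56.1312 intr=51.0488 cont=50.7065 V=51.0488[EX]; j=2 S=80.6190 intr=26.5610 cont=27.8997 V=27.8997[hold]; j=3 S=115.7900 intr=0.0000 cont=7.5916 V=7.5916[hold]; j=4 S=166.3047 intr=0.0000 cont=0.0000 V=0.0000[hold]; j=5 S=238.8570 intr=0.0000 cont=0.0000 V=0.0000[hold]; j=6 S=343.0610 intr=0.0000 cont=0.0000 V=0.0000[hold]  S*(6)=56.1312
k=5: j=0 S=46.8368 intr=60.3432 cont=60.0009 V=60.3432[EX]; j=1 S=67.2699 intr=39.9101 cont=40.1865 V=40.1865[hold]; j=2 S=96.6172 intr=10.5628 cont=18.4244 V=18.4244[hold]; j=3 S=138.7675 intr=0.0000 cont=4.0586 V=4.0586[hold]; j=4 S=199.3064 intr=0.0000 cont=0.0000 V=0.0000[hold]; j=5 S=286.2560 intr=0.0000 cont=0.0000 V=0.0000[hold]  S*(5)=46.8368
k=4: j=0 S=56.1312 intr=51.0488 cont=50.8343 V=51.0488[EX]; j=1 S=80.6190 intr=26.5610 cont=30.0000 V=30.0000[hold]; j=2 S=115.7900 intr=0.0000 cont=11.7259 V=11.7259[hold]; j=3 S=166.3047 intr=0.0000 cont=2.1698 V=2.1698[hold]; j=4 S=238.8570 intr=0.0000 cont=0.0000 V=0.0000[hold]  S*(4)=56.1312
k=3: j=0 S=67.2699 intr=39.9101 cont=41.1573 V=41.1573[hold]; j=1 S=96.6172 intr=10.5628 cont=21.4581 V=21.4581[hold]; j=2 S=138.7675 intr=0.0000 cont=7.2717 V=7.2717[hold]; j=3 S=199.3064 intr=0.0000 cont=1.1600 V=1.1600[hold]  S*(3)=-
k=2: j=0 S=80.6190 intr=26.5610 cont=31.9211 V=31.9211[hold]; j=1 S=115.7900 intr=0.0000 cont=14.8328 V=14.8328[hold]; j=2 S=166.3047 intr=0.0000 cont=4.4237 V=4.4237[hold]  S*(2)=-
k=1: j=0 S=96.6172 intr=10.5628 cont=23.9211 V=23.9211[hold]; j=1 S=138.7675 intr=0.0000 cont=9.9745 V=9.9745[hold]  S*(1)=-
k=0: j=0 S=115.7900 intr=0.0000 cont=17.3988 V=17.3988[hold]  S*(0)=-

price = 17.3988
boundary = - - - - 56.1312 46.8368 56.1312 67.2699
tree:
17.3988
23.9211 9.9745
31.9211 14.8328 4.4237
41.1573 21.4581 7.2717 1.1600
51.0488 30.0000 11.7259 2.1698 0.0000
60.3432 40.1865 18.4244 4.0586 0.0000 0.0000
68.0985 51.0488 27.8997 7.5916 0.0000 0.0000 0.0000
74.5698 60.3432 39.9101 14.2000 0.0000 0.0000 0.0000 0.0000
79.9694 68.0985 51.0488 26.5610 0.0000 0.0000 0.0000 0.0000 0.0000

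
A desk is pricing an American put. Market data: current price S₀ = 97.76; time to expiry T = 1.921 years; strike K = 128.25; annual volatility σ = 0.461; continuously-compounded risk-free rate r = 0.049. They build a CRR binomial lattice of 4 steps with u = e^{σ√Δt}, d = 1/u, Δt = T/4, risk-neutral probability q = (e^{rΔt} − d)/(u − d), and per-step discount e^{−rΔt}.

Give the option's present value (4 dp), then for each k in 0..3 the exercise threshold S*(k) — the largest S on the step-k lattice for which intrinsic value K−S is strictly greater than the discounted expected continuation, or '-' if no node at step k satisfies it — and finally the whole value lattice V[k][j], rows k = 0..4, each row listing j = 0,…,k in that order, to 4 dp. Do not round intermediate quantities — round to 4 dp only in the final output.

Δt=0.48025  u=1.37640  d=0.72653  q=0.45744  discount=0.97674
step 4 (expiry): payoffs max(K−S,0) = 101.0118 76.6476 30.4900 0.0000 0.0000
step 3: (k=3,j=0): S=37.4908, (K−S)⁺=90.7592, hold=87.7764 ⇒ V=90.7592 exercise | (k=3,j=1): S=71.0257, (K−S)⁺=57.2243, hold=54.2415 ⇒ V=57.2243 exercise | (k=3,j=2): S=134.5571, (K−S)⁺=0.0000, hold=16.1578 ⇒ V=16.1578 continue | (k=3,j=3): S=254.9164, (K−S)⁺=0.0000, hold=0.0000 ⇒ V=0.0000 continue  boundary S*=71.0257
step 2: (k=2,j=0): S=51.6024, (K−S)⁺=76.6476, hold=73.6648 ⇒ V=76.6476 exercise | (k=2,j=1): S=97.7600, (K−S)⁺=30.4900, hold=37.5447 ⇒ V=37.5447 continue | (k=2,j=2): S=185.2048, (K−S)⁺=0.0000, hold=8.5626 ⇒ V=8.5626 continue  boundary S*=51.6024
step 1: (k=1,j=0): S=71.0257, (K−S)⁺=57.2243, hold=57.3936 ⇒ V=57.3936 continue | (k=1,j=1): S=134.5571, (K−S)⁺=0.0000, hold=23.7221 ⇒ V=23.7221 continue  boundary S*=-
step 0: (k=0,j=0): S=97.7600, (K−S)⁺=30.4900, hold=41.0142 ⇒ V=41.0142 continue  boundary S*=-

price = 41.0142
boundary = - - 51.6024 71.0257
tree:
41.0142
57.3936 23.7221
76.6476 37.5447 8.5626
90.7592 57.2243 16.1578 0.0000
101.0118 76.6476 30.4900 0.0000 0.0000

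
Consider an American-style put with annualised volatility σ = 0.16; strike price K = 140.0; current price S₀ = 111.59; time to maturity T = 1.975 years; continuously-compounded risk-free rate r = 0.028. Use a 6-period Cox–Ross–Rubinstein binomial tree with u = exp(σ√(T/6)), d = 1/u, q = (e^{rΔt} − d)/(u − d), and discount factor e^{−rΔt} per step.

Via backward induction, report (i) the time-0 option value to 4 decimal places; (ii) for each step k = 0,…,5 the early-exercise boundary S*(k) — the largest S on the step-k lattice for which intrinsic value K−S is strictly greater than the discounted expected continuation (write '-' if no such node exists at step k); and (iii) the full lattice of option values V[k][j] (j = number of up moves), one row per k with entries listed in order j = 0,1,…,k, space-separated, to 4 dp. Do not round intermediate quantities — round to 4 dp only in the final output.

Δt=0.32917, u=1.09614, d=0.91229, q=0.52743, disc=e^(-rΔt)=0.99083
k=6 terminal: V=max(K-S,0) → 75.6685 62.7039 47.1266 28.4100 5.9215 0.0000 0.0000
k=5: j=0 S=70.5165 intr=69.4835 cont=68.1991 V=69.4835[EX]; j=1 S=84.7275 intr=55.2725 cont=53.9880 V=55.2725[EX]; j=2 S=101.8025 intr=38.1975 cont=36.9131 V=38.1975[EX]; j=3 S=122.3185 intr=17.6815 cont=16.3971 V=17.6815[EX]; j=4 S=146.9691 intr=0.0000 cont=2.7727 V=2.7727[hold]; j=5 S=176.5874 intr=0.0000 cont=0.0000 V=0.0000[hold]  S*(5)=122.3185
k=4: j=0 S=77.2961 intr=62.7039 cont=61.4195 V=62.7039[EX]; j=1 S=92.8734 intr=47.1266 cont=45.8422 V=47.1266[EX]; j=2 S=111.5900 intr=28.4100 cont=27.1256 V=28.4100[EX]; j=3 S=134.0785 intr=5.9215 cont=9.7281 V=9.7281[hold]; j=4 S=161.0990 intr=0.0000 cont=1.2983 V=1.2983[hold]  S*(4)=111.5900
k=3: j=0 S=84.7275 intr=55.2725 cont=53.9880 V=55.2725[EX]; j=1 S=101.8025 intr=38.1975 cont=36.9131 V=38.1975[EX]; j=2 S=122.3185 intr=17.6815 cont=18.3864 V=18.3864[hold]; j=3 S=146.9691 intr=0.0000 cont=5.2335 V=5.2335[hold]  S*(3)=101.8025
k=2: j=0 S=92.8734 intr=47.1266 cont=45.8422 V=47.1266[EX]; j=1 S=111.5900 intr=28.4100 cont=27.4939 V=28.4100[EX]; j=2 S=134.0785 intr=5.9215 cont=11.3441 V=11.3441[hold]  S*(2)=111.5900
k=1: j=0 S=101.8025 intr=38.1975 cont=36.9131 V=38.1975[EX]; j=1 S=122.3185 intr=17.6815 cont=19.2309 V=19.2309[hold]  S*(1)=101.8025
k=0: j=0 S=111.5900 intr=28.4100 cont=27.9353 V=28.4100[EX]  S*(0)=111.5900

price = 28.4100
boundary = 111.5900 101.8025 111.5900 101.8025 111.5900 122.3185
tree:
28.4100
38.1975 19.2309
47.1266 28.4100 11.3441
55.2725 38.1975 18.3864 5.2335
62.7039 47.1266 28.4100 9.7281 1.2983
69.4835 55.2725 38.1975 17.6815 2.7727 0.0000
75.6685 62.7039 47.1266 28.4100 5.9215 0.0000 0.0000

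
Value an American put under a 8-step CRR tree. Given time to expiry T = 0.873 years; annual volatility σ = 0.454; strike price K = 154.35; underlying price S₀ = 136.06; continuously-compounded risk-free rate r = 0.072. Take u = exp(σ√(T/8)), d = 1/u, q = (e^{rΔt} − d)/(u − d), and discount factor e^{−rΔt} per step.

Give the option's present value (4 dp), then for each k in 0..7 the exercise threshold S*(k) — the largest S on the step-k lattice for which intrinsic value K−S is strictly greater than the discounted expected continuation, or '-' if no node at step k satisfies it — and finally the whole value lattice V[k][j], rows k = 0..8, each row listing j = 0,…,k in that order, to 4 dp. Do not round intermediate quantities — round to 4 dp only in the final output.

params: Δt=0.10912 u=1.16180 d=0.86073 q=0.48878 e^(-rΔt)=0.99217
t_8 payoffs: 113.3612 99.0237 79.6711 53.5492 18.2900 0.0000 0.0000 0.0000 0.0000
t_7: node(7,0) S=47.6210 payoff=106.7290 vs cont=105.5211 → 106.7290 [stop]  node(7,1) S=64.2783 payoff=90.0717 vs cont=88.8637 → 90.0717 [stop]  node(7,2) S=86.7623 payoff=67.5877 vs cont=66.3798 → 67.5877 [stop]  node(7,3) S=117.1109 payoff=37.2391 vs cont=36.0311 → 37.2391 [stop]  node(7,4) S=158.0752 payoff=0.0000 vs cont=9.2771 → 9.2771 [wait]  node(7,5) S=213.3684 payoff=0.0000 vs cont=0.0000 → 0.0000 [wait]  node(7,6) S=288.0026 payoff=0.0000 vs cont=0.0000 → 0.0000 [wait]  node(7,7) S=388.7431 payoff=0.0000 vs cont=0.0000 → 0.0000 [wait]  ⇒ S*(7)=117.1109
t_6: node(6,0) S=55.3263 payoff=99.0237 vs cont=97.8158 → 99.0237 [stop]  node(6,1) S=74.6789 payoff=79.6711 vs cont=78.4632 → 79.6711 [stop]  node(6,2) S=100.8008 payoff=53.5492 vs cont=52.3412 → 53.5492 [stop]  node(6,3) S=136.0600 payoff=18.2900 vs cont=23.3875 → 23.3875 [wait]  node(6,4) S=183.6525 payoff=0.0000 vs cont=4.7056 → 4.7056 [wait]  node(6,5) S=247.8924 payoff=0.0000 vs cont=0.0000 → 0.0000 [wait]  node(6,6) S=334.6028 payoff=0.0000 vs cont=0.0000 → 0.0000 [wait]  ⇒ S*(6)=100.8008
t_5: node(5,0) S=64.2783 payoff=90.0717 vs cont=88.8637 → 90.0717 [stop]  node(5,1) S=86.7623 payoff=67.5877 vs cont=66.3798 → 67.5877 [stop]  node(5,2) S=117.1109 payoff=37.2391 vs cont=38.5032 → 38.5032 [wait]  node(5,3) S=158.0752 payoff=0.0000 vs cont=14.1446 → 14.1446 [wait]  node(5,4) S=213.3684 payoff=0.0000 vs cont=2.3868 → 2.3868 [wait]  node(5,5) S=288.0026 payoff=0.0000 vs cont=0.0000 → 0.0000 [wait]  ⇒ S*(5)=86.7623
t_4: node(4,0) S=74.6789 payoff=79.6711 vs cont=78.4632 → 79.6711 [stop]  node(4,1) S=100.8008 payoff=53.5492 vs cont=52.9542 → 53.5492 [stop]  node(4,2) S=136.0600 payoff=18.2900 vs cont=26.3892 → 26.3892 [wait]  node(4,3) S=183.6525 payoff=0.0000 vs cont=8.3320 → 8.3320 [wait]  node(4,4) S=247.8924 payoff=0.0000 vs cont=1.2106 → 1.2106 [wait]  ⇒ S*(4)=100.8008
t_3: node(3,0) S=86.7623 payoff=67.5877 vs cont=66.3798 → 67.5877 [stop]  node(3,1) S=117.1109 payoff=37.2391 vs cont=39.9588 → 39.9588 [wait]  node(3,2) S=158.0752 payoff=0.0000 vs cont=17.4258 → 17.4258 [wait]  node(3,3) S=213.3684 payoff=0.0000 vs cont=4.8133 → 4.8133 [wait]  ⇒ S*(3)=86.7623
t_2: node(2,0) S=100.8008 payoff=53.5492 vs cont=53.6601 → 53.6601 [wait]  node(2,1) S=136.0600 payoff=18.2900 vs cont=28.7187 → 28.7187 [wait]  node(2,2) S=183.6525 payoff=0.0000 vs cont=11.1730 → 11.1730 [wait]  ⇒ S*(2)=-
t_1: node(1,0) S=117.1109 payoff=37.2391 vs cont=41.1448 → 41.1448 [wait]  node(1,1) S=158.0752 payoff=0.0000 vs cont=19.9851 → 19.9851 [wait]  ⇒ S*(1)=-
t_0: node(0,0) S=136.0600 payoff=18.2900 vs cont=30.5614 → 30.5614 [wait]  ⇒ S*(0)=-

price = 30.5614
boundary = - - - 86.7623 100.8008 86.7623 100.8008 117.1109
tree:
30.5614
41.1448 19.9851
53.6601 28.7187 11.1730
67.5877 39.9588 17.4258 4.8133
79.6711 53.5492 26.3892 8.3320 1.2106
90.0717 67.5877 38.5032 14.1446 2.3868 0.0000
99.0237 79.6711 53.5492 23.3875 4.7056 0.0000 0.0000
106.7290 90.0717 67.5877 37.2391 9.2771 0.0000 0.0000 0.0000
113.3612 99.0237 79.6711 53.5492 18.2900 0.0000 0.0000 0.0000 0.0000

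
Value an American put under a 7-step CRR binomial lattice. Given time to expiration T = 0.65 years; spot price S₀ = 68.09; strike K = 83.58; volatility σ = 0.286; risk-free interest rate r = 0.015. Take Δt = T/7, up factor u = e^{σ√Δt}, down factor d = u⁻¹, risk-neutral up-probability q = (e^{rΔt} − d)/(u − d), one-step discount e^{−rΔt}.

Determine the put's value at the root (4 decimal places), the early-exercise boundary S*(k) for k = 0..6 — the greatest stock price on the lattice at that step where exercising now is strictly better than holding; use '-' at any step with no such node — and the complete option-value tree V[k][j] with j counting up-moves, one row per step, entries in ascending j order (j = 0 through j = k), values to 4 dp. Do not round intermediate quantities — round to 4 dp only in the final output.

price = 16.9070
boundary = - - 57.1985 52.4246 57.1985 62.4071 68.0900
tree:
16.9070
21.4793 12.1240
26.3815 16.3606 7.6818
31.1554 21.2292 11.2628 3.9197
35.5308 26.3815 15.8456 6.4523 1.2547
39.5411 31.1554 21.1729 10.2617 2.4454 0.0000
43.2166 35.5308 26.3815 15.4900 4.7662 0.0000 0.0000
46.5854 39.5411 31.1554 21.1729 9.2896 0.0000 0.0000 0.0000

Δt=0.09286  u=1.09106  d=0.91654  q=0.48621  discount=0.99861
step 7 (expiry): payoffs max(K−S,0) = 46.5854 39.5411 31.1554 21.1729 9.2896 0.0000 0.0000 0.0000
step 6: (k=6,j=0): S=40.3634, (K−S)⁺=43.2166, hold=43.1003 ⇒ V=43.2166 exercise | (k=6,j=1): S=48.0492, (K−S)⁺=35.5308, hold=35.4145 ⇒ V=35.5308 exercise | (k=6,j=2): S=57.1985, (K−S)⁺=26.3815, hold=26.2652 ⇒ V=26.3815 exercise | (k=6,j=3): S=68.0900, (K−S)⁺=15.4900, hold=15.3737 ⇒ V=15.4900 exercise | (k=6,j=4): S=81.0554, (K−S)⁺=2.5246, hold=4.7662 ⇒ V=4.7662 continue | (k=6,j=5): S=96.4896, (K−S)⁺=0.0000, hold=0.0000 ⇒ V=0.0000 continue | (k=6,j=6): S=114.8628, (K−S)⁺=0.0000, hold=0.0000 ⇒ V=0.0000 continue  boundary S*=68.0900
step 5: (k=5,j=0): S=44.0389, (K−S)⁺=39.5411, hold=39.4247 ⇒ V=39.5411 exercise | (k=5,j=1): S=52.4246, (K−S)⁺=31.1554, hold=31.0390 ⇒ V=31.1554 exercise | (k=5,j=2): S=62.4071, (K−S)⁺=21.1729, hold=21.0566 ⇒ V=21.1729 exercise | (k=5,j=3): S=74.2904, (K−S)⁺=9.2896, hold=10.2617 ⇒ V=10.2617 continue | (k=5,j=4): S=88.4364, (K−S)⁺=0.0000, hold=2.4454 ⇒ V=2.4454 continue | (k=5,j=5): S=105.2761, (K−S)⁺=0.0000, hold=0.0000 ⇒ V=0.0000 continue  boundary S*=62.4071
step 4: (k=4,j=0): S=48.0492, (K−S)⁺=35.5308, hold=35.4145 ⇒ V=35.5308 exercise | (k=4,j=1): S=57.1985, (K−S)⁺=26.3815, hold=26.2652 ⇒ V=26.3815 exercise | (k=4,j=2): S=68.0900, (K−S)⁺=15.4900, hold=15.8456 ⇒ V=15.8456 continue | (k=4,j=3): S=81.0554, (K−S)⁺=2.5246, hold=6.4523 ⇒ V=6.4523 continue | (k=4,j=4): S=96.4896, (K−S)⁺=0.0000, hold=1.2547 ⇒ V=1.2547 continue  boundary S*=57.1985
step 3: (k=3,j=0): S=52.4246, (K−S)⁺=31.1554, hold=31.0390 ⇒ V=31.1554 exercise | (k=3,j=1): S=62.4071, (K−S)⁺=21.1729, hold=21.2292 ⇒ V=21.2292 continue | (k=3,j=2): S=74.2904, (K−S)⁺=9.2896, hold=11.2628 ⇒ V=11.2628 continue | (k=3,j=3): S=88.4364, (K−S)⁺=0.0000, hold=3.9197 ⇒ V=3.9197 continue  boundary S*=52.4246
step 2: (k=2,j=0): S=57.1985, (K−S)⁺=26.3815, hold=26.2925 ⇒ V=26.3815 exercise | (k=2,j=1): S=68.0900, (K−S)⁺=15.4900, hold=16.3606 ⇒ V=16.3606 continue | (k=2,j=2): S=81.0554, (K−S)⁺=2.5246, hold=7.6818 ⇒ V=7.6818 continue  boundary S*=57.1985
step 1: (k=1,j=0): S=62.4071, (K−S)⁺=21.1729, hold=21.4793 ⇒ V=21.4793 continue | (k=1,j=1): S=74.2904, (K−S)⁺=9.2896, hold=12.1240 ⇒ V=12.1240 continue  boundary S*=-
step 0: (k=0,j=0): S=68.0900, (K−S)⁺=15.4900, hold=16.9070 ⇒ V=16.9070 continue  boundary S*=-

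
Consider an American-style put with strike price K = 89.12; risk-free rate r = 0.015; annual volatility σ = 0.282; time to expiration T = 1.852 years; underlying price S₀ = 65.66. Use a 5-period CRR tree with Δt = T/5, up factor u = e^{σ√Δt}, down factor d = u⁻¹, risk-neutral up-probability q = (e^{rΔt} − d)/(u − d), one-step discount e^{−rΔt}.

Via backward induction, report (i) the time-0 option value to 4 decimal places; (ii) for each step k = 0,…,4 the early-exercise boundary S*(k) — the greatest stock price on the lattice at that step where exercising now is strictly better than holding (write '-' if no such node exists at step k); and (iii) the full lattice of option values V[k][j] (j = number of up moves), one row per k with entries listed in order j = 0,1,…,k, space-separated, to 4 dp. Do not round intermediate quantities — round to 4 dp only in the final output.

Δt=0.37040  u=1.18723  d=0.84229  q=0.47335  discount=0.99446
step 5 (expiry): payoffs max(K−S,0) = 61.2833 49.8834 33.8150 11.1662 0.0000 0.0000
step 4: (k=4,j=0): S=33.0487, (K−S)⁺=56.0713, hold=55.5775 ⇒ V=56.0713 exercise | (k=4,j=1): S=46.5830, (K−S)⁺=42.5370, hold=42.0432 ⇒ V=42.5370 exercise | (k=4,j=2): S=65.6600, (K−S)⁺=23.4600, hold=22.9662 ⇒ V=23.4600 exercise | (k=4,j=3): S=92.5495, (K−S)⁺=0.0000, hold=5.8481 ⇒ V=5.8481 continue | (k=4,j=4): S=130.4508, (K−S)⁺=0.0000, hold=0.0000 ⇒ V=0.0000 continue  boundary S*=65.6600
step 3: (k=3,j=0): S=39.2366, (K−S)⁺=49.8834, hold=49.3896 ⇒ V=49.8834 exercise | (k=3,j=1): S=55.3050, (K−S)⁺=33.8150, hold=33.3212 ⇒ V=33.8150 exercise | (k=3,j=2): S=77.9538, (K−S)⁺=11.1662, hold=15.0396 ⇒ V=15.0396 continue | (k=3,j=3): S=109.8779, (K−S)⁺=0.0000, hold=3.0628 ⇒ V=3.0628 continue  boundary S*=55.3050
step 2: (k=2,j=0): S=46.5830, (K−S)⁺=42.5370, hold=42.0432 ⇒ V=42.5370 exercise | (k=2,j=1): S=65.6600, (K−S)⁺=23.4600, hold=24.7895 ⇒ V=24.7895 continue | (k=2,j=2): S=92.5495, (K−S)⁺=0.0000, hold=9.3185 ⇒ V=9.3185 continue  boundary S*=46.5830
step 1: (k=1,j=0): S=55.3050, (K−S)⁺=33.8150, hold=33.9471 ⇒ V=33.9471 continue | (k=1,j=1): S=77.9538, (K−S)⁺=11.1662, hold=17.3695 ⇒ V=17.3695 continue  boundary S*=-
step 0: (k=0,j=0): S=65.6600, (K−S)⁺=23.4600, hold=25.9555 ⇒ V=25.9555 continue  boundary S*=-

price = 25.9555
boundary = - - 46.5830 55.3050 65.6600
tree:
25.9555
33.9471 17.3695
42.5370 24.7895 9.3185
49.8834 33.8150 15.0396 3.0628
56.0713 42.5370 23.4600 5.8481 0.0000
61.2833 49.8834 33.8150 11.1662 0.0000 0.0000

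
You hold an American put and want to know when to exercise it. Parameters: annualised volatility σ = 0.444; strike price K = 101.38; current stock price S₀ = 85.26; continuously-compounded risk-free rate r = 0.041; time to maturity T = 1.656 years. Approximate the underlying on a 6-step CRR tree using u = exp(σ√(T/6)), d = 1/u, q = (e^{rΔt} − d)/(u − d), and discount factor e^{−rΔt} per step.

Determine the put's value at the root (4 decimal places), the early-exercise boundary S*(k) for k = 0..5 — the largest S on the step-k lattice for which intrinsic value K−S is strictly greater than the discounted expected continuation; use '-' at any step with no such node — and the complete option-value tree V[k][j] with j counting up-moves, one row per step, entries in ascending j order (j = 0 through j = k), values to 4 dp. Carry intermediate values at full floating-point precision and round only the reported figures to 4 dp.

Δt=0.27600, u=1.26271, d=0.79195, q=0.46612, disc=e^(-rΔt)=0.98875
k=6 terminal: V=max(K-S,0) → 80.3457 67.8423 47.9064 16.1200 0.0000 0.0000 0.0000
k=5: j=0 S=26.5602 intr=74.8198 cont=73.6791 V=74.8198[EX]; j=1 S=42.3484 intr=59.0316 cont=57.8909 V=59.0316[EX]; j=2 S=67.5216 intr=33.8584 cont=32.7177 V=33.8584[EX]; j=3 S=107.6585 intr=0.0000 cont=8.5093 V=8.5093[hold]; j=4 S=171.6540 intr=0.0000 cont=0.0000 V=0.0000[hold]; j=5 S=273.6905 intr=0.0000 cont=0.0000 V=0.0000[hold]  S*(5)=67.5216
k=4: j=0 S=33.5377 intr=67.8423 cont=66.7015 V=67.8423[EX]; j=1 S=53.4736 intr=47.9064 cont=46.7656 V=47.9064[EX]; j=2 S=85.2600 intr=16.1200 cont=21.7946 V=21.7946[hold]; j=3 S=135.9412 intr=0.0000 cont=4.4918 V=4.4918[hold]; j=4 S=216.7489 intr=0.0000 cont=0.0000 V=0.0000[hold]  S*(4)=53.4736
k=3: j=0 S=42.3484 intr=59.0316 cont=57.8909 V=59.0316[EX]; j=1 S=67.5216 intr=33.8584 cont=35.3330 V=35.3330[hold]; j=2 S=107.6585 intr=0.0000 cont=13.5749 V=13.5749[hold]; j=3 S=171.6540 intr=0.0000 cont=2.3711 V=2.3711[hold]  S*(3)=42.3484
k=2: j=0 S=53.4736 intr=47.9064 cont=47.4452 V=47.9064[EX]; j=1 S=85.2600 intr=16.1200 cont=24.9076 V=24.9076[hold]; j=2 S=135.9412 intr=0.0000 cont=8.2585 V=8.2585[hold]  S*(2)=53.4736
k=1: j=0 S=67.5216 intr=33.8584 cont=36.7677 V=36.7677[hold]; j=1 S=107.6585 intr=0.0000 cont=16.9541 V=16.9541[hold]  S*(1)=-
k=0: j=0 S=85.2600 intr=16.1200 cont=27.2224 V=27.2224[hold]  S*(0)=-

price = 27.2224
boundary = - - 53.4736 42.3484 53.4736 67.5216
tree:
27.2224
36.7677 16.9541
47.9064 24.9076 8.2585
59.0316 35.3330 13.5749 2.3711
67.8423 47.9064 21.7946 4.4918 0.0000
74.8198 59.0316 33.8584 8.5093 0.0000 0.0000
80.3457 67.8423 47.9064 16.1200 0.0000 0.0000 0.0000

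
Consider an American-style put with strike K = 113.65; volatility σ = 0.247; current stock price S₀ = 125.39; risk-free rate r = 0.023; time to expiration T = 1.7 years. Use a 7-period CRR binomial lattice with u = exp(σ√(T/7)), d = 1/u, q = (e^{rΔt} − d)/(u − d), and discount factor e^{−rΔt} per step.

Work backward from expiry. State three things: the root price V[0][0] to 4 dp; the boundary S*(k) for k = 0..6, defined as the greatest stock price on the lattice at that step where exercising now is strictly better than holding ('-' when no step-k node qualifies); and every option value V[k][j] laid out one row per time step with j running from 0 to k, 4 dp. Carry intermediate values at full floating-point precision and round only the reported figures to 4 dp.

price = 8.5438
boundary = - - - - 77.0564 87.0306 98.2960
tree:
8.5438
12.9653 4.0857
19.0871 6.8060 1.3297
27.0600 11.0904 2.4696 0.1706
36.5936 17.5460 4.5659 0.3380 0.0000
45.4248 26.6194 8.3980 0.6698 0.0000 0.0000
53.2438 36.5936 15.3540 1.3274 0.0000 0.0000 0.0000
60.1668 45.4248 26.6194 2.6305 0.0000 0.0000 0.0000 0.0000

params: Δt=0.24286 u=1.12944 d=0.88539 q=0.49256 e^(-rΔt)=0.99443
t_7 payoffs: 60.1668 45.4248 26.6194 2.6305 0.0000 0.0000 0.0000 0.0000
t_6: node(6,0) S=60.4062 payoff=53.2438 vs cont=52.6108 → 53.2438 [stop]  node(6,1) S=77.0564 payoff=36.5936 vs cont=35.9606 → 36.5936 [stop]  node(6,2) S=98.2960 payoff=15.3540 vs cont=14.7210 → 15.3540 [stop]  node(6,3) S=125.3900 payoff=0.0000 vs cont=1.3274 → 1.3274 [wait]  node(6,4) S=159.9522 payoff=0.0000 vs cont=0.0000 → 0.0000 [wait]  node(6,5) S=204.0409 payoff=0.0000 vs cont=0.0000 → 0.0000 [wait]  node(6,6) S=260.2822 payoff=0.0000 vs cont=0.0000 → 0.0000 [wait]  ⇒ S*(6)=98.2960
t_5: node(5,0) S=68.2252 payoff=45.4248 vs cont=44.7917 → 45.4248 [stop]  node(5,1) S=87.0306 payoff=26.6194 vs cont=25.9863 → 26.6194 [stop]  node(5,2) S=111.0195 payoff=2.6305 vs cont=8.3980 → 8.3980 [wait]  node(5,3) S=141.6206 payoff=0.0000 vs cont=0.6698 → 0.6698 [wait]  node(5,4) S=180.6565 payoff=0.0000 vs cont=0.0000 → 0.0000 [wait]  node(5,5) S=230.4522 payoff=0.0000 vs cont=0.0000 → 0.0000 [wait]  ⇒ S*(5)=87.0306
t_4: node(4,0) S=77.0564 payoff=36.5936 vs cont=35.9606 → 36.5936 [stop]  node(4,1) S=98.2960 payoff=15.3540 vs cont=17.5460 → 17.5460 [wait]  node(4,2) S=125.3900 payoff=0.0000 vs cont=4.5659 → 4.5659 [wait]  node(4,3) S=159.9522 payoff=0.0000 vs cont=0.3380 → 0.3380 [wait]  node(4,4) S=204.0409 payoff=0.0000 vs cont=0.0000 → 0.0000 [wait]  ⇒ S*(4)=77.0564
t_3: node(3,0) S=87.0306 payoff=26.6194 vs cont=27.0600 → 27.0600 [wait]  node(3,1) S=111.0195 payoff=2.6305 vs cont=11.0904 → 11.0904 [wait]  node(3,2) S=141.6206 payoff=0.0000 vs cont=2.4696 → 2.4696 [wait]  node(3,3) S=180.6565 payoff=0.0000 vs cont=0.1706 → 0.1706 [wait]  ⇒ S*(3)=-
t_2: node(2,0) S=98.2960 payoff=15.3540 vs cont=19.0871 → 19.0871 [wait]  node(2,1) S=125.3900 payoff=0.0000 vs cont=6.8060 → 6.8060 [wait]  node(2,2) S=159.9522 payoff=0.0000 vs cont=1.3297 → 1.3297 [wait]  ⇒ S*(2)=-
t_1: node(1,0) S=111.0195 payoff=2.6305 vs cont=12.9653 → 12.9653 [wait]  node(1,1) S=141.6206 payoff=0.0000 vs cont=4.0857 → 4.0857 [wait]  ⇒ S*(1)=-
t_0: node(0,0) S=125.3900 payoff=0.0000 vs cont=8.5438 → 8.5438 [wait]  ⇒ S*(0)=-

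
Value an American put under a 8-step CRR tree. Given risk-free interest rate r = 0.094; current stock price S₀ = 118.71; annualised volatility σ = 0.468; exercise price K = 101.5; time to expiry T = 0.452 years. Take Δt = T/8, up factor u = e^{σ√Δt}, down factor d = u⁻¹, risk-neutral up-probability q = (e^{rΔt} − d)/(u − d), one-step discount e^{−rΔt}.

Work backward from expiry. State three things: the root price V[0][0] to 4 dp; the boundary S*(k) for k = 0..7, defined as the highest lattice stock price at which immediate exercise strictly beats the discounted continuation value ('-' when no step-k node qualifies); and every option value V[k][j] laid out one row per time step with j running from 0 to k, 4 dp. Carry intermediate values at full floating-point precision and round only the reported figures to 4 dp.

Δt=0.05650, u=1.11767, d=0.89472, q=0.49610, disc=e^(-rΔt)=0.99470
k=8 terminal: V=max(K-S,0) → 52.7481 40.6002 25.4254 6.4694 0.0000 0.0000 0.0000 0.0000 0.0000
k=7: j=0 S=54.4884 intr=47.0116 cont=46.4740 V=47.0116[EX]; j=1 S=68.0656 intr=33.4344 cont=32.8968 V=33.4344[EX]; j=2 S=85.0260 intr=16.4740 cont=15.9364 V=16.4740[EX]; j=3 S=106.2124 intr=0.0000 cont=3.2426 V=3.2426[hold]; j=4 S=132.6781 intr=0.0000 cont=0.0000 V=0.0000[hold]; j=5 S=165.7384 intr=0.0000 cont=0.0000 V=0.0000[hold]; j=6 S=207.0365 intr=0.0000 cont=0.0000 V=0.0000[hold]; j=7 S=258.6252 intr=0.0000 cont=0.0000 V=0.0000[hold]  S*(7)=85.0260
k=6: j=0 S=60.8998 intr=40.6002 cont=40.0626 V=40.6002[EX]; j=1 S=76.0746 intr=25.4254 cont=24.8878 V=25.4254[EX]; j=2 S=95.0306 intr=6.4694 cont=9.8574 V=9.8574[hold]; j=3 S=118.7100 intr=0.0000 cont=1.6253 V=1.6253[hold]; j=4 S=148.2898 intr=0.0000 cont=0.0000 V=0.0000[hold]; j=5 S=185.2401 intr=0.0000 cont=0.0000 V=0.0000[hold]; j=6 S=231.3976 intr=0.0000 cont=0.0000 V=0.0000[hold]  S*(6)=76.0746
k=5: j=0 S=68.0656 intr=33.4344 cont=32.8968 V=33.4344[EX]; j=1 S=85.0260 intr=16.4740 cont=17.6083 V=17.6083[hold]; j=2 S=106.2124 intr=0.0000 cont=5.7428 V=5.7428[hold]; j=3 S=132.6781 intr=0.0000 cont=0.8146 V=0.8146[hold]; j=4 S=165.7384 intr=0.0000 cont=0.0000 V=0.0000[hold]; j=5 S=207.0365 intr=0.0000 cont=0.0000 V=0.0000[hold]  S*(5)=68.0656
k=4: j=0 S=76.0746 intr=25.4254 cont=25.4475 V=25.4475[hold]; j=1 S=95.0306 intr=6.4694 cont=11.6597 V=11.6597[hold]; j=2 S=118.7100 intr=0.0000 cont=3.2805 V=3.2805[hold]; j=3 S=148.2898 intr=0.0000 cont=0.4083 V=0.4083[hold]; j=4 S=185.2401 intr=0.0000 cont=0.0000 V=0.0000[hold]  S*(4)=-
k=3: j=0 S=85.0260 intr=16.4740 cont=18.5088 V=18.5088[hold]; j=1 S=106.2124 intr=0.0000 cont=7.4630 V=7.4630[hold]; j=2 S=132.6781 intr=0.0000 cont=1.8458 V=1.8458[hold]; j=3 S=165.7384 intr=0.0000 cont=0.2047 V=0.2047[hold]  S*(3)=-
k=2: j=0 S=95.0306 intr=6.4694 cont=12.9599 V=12.9599[hold]; j=1 S=118.7100 intr=0.0000 cont=4.6515 V=4.6515[hold]; j=2 S=148.2898 intr=0.0000 cont=1.0261 V=1.0261[hold]  S*(2)=-
k=1: j=0 S=106.2124 intr=0.0000 cont=8.7913 V=8.7913[hold]; j=1 S=132.6781 intr=0.0000 cont=2.8378 V=2.8378[hold]  S*(1)=-
k=0: j=0 S=118.7100 intr=0.0000 cont=5.8068 V=5.8068[hold]  S*(0)=-

price = 5.8068
boundary = - - - - - 68.0656 76.0746 85.0260
tree:
5.8068
8.7913 2.8378
12.9599 4.6515 1.0261
18.5088 7.4630 1.8458 0.2047
25.4475 11.6597 3.2805 0.4083 0.0000
33.4344 17.6083 5.7428 0.8146 0.0000 0.0000
40.6002 25.4254 9.8574 1.6253 0.0000 0.0000 0.0000
47.0116 33.4344 16.4740 3.2426 0.0000 0.0000 0.0000 0.0000
52.7481 40.6002 25.4254 6.4694 0.0000 0.0000 0.0000 0.0000 0.0000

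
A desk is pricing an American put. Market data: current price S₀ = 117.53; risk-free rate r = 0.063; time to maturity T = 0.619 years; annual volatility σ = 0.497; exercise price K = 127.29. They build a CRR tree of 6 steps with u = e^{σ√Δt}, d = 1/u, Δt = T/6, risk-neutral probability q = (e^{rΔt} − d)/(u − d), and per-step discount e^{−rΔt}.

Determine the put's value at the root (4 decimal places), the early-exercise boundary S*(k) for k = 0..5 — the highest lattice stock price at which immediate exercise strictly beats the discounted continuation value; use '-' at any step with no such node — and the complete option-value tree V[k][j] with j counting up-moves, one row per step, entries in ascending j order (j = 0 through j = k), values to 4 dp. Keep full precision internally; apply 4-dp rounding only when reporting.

price = 22.2930
boundary = - - - 72.8055 85.4067 100.1891
tree:
22.2930
31.2338 12.9296
42.1765 19.8274 5.6478
54.4845 29.4425 9.7015 1.3419
65.2266 41.8833 16.3922 2.5999 0.0000
74.3837 54.4845 27.1009 5.0373 0.0000 0.0000
82.1897 65.2266 41.8833 9.7600 0.0000 0.0000 0.0000

Δt=0.10317, u=1.17308, d=0.85246, q=0.48051, disc=e^(-rΔt)=0.99352
k=6 terminal: V=max(K-S,0) → 82.1897 65.2266 41.8833 9.7600 0.0000 0.0000 0.0000
k=5: j=0 S=52.9063 intr=74.3837 cont=73.5591 V=74.3837[EX]; j=1 S=72.8055 intr=54.4845 cont=53.6599 V=54.4845[EX]; j=2 S=100.1891 intr=27.1009 cont=26.2763 V=27.1009[EX]; j=3 S=137.8723 intr=0.0000 cont=5.0373 V=5.0373[hold]; j=4 S=189.7289 intr=0.0000 cont=0.0000 V=0.0000[hold]; j=5 S=261.0899 intr=0.0000 cont=0.0000 V=0.0000[hold]  S*(5)=100.1891
k=4: j=0 S=62.0634 intr=65.2266 cont=64.4020 V=65.2266[EX]; j=1 S=85.4067 intr=41.8833 cont=41.0586 V=41.8833[EX]; j=2 S=117.5300 intr=9.7600 cont=16.3922 V=16.3922[hold]; j=3 S=161.7355 intr=0.0000 cont=2.5999 V=2.5999[hold]; j=4 S=222.5675 intr=0.0000 cont=0.0000 V=0.0000[hold]  S*(4)=85.4067
k=3: j=0 S=72.8055 intr=54.4845 cont=53.6599 V=54.4845[EX]; j=1 S=100.1891 intr=27.1009 cont=29.4425 V=29.4425[hold]; j=2 S=137.8723 intr=0.0000 cont=9.7015 V=9.7015[hold]; j=3 S=189.7289 intr=0.0000 cont=1.3419 V=1.3419[hold]  S*(3)=72.8055
k=2: j=0 S=85.4067 intr=41.8833 cont=42.1765 V=42.1765[hold]; j=1 S=117.5300 intr=9.7600 cont=19.8274 V=19.8274[hold]; j=2 S=161.7355 intr=0.0000 cont=5.6478 V=5.6478[hold]  S*(2)=-
k=1: j=0 S=100.1891 intr=27.1009 cont=31.2338 V=31.2338[hold]; j=1 S=137.8723 intr=0.0000 cont=12.9296 V=12.9296[hold]  S*(1)=-
k=0: j=0 S=117.5300 intr=9.7600 cont=22.2930 V=22.2930[hold]  S*(0)=-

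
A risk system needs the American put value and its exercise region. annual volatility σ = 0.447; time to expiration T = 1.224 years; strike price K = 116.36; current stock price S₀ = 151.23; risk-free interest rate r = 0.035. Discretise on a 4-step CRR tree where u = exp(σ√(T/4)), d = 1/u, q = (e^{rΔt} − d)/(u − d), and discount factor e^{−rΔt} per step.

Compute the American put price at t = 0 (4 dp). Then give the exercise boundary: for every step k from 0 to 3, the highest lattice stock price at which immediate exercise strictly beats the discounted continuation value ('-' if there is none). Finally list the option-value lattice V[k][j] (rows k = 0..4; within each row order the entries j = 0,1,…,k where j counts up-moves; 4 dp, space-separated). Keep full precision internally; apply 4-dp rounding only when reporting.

Δt=0.30600, u=1.28052, d=0.78093, q=0.46005, disc=e^(-rΔt)=0.98935
k=4 terminal: V=max(K-S,0) → 60.1143 24.1318 0.0000 0.0000 0.0000
k=3: j=0 S=72.0238 intr=44.3362 cont=43.0966 V=44.3362[EX]; j=1 S=118.1002 intr=0.0000 cont=12.8912 V=12.8912[hold]; j=2 S=193.6534 intr=0.0000 cont=0.0000 V=0.0000[hold]; j=3 S=317.5408 intr=0.0000 cont=0.0000 V=0.0000[hold]  S*(3)=72.0238
k=2: j=0 S=92.2282 intr=24.1318 cont=29.5517 V=29.5517[hold]; j=1 S=151.2300 intr=0.0000 cont=6.8865 V=6.8865[hold]; j=2 S=247.9776 intr=0.0000 cont=0.0000 V=0.0000[hold]  S*(2)=-
k=1: j=0 S=118.1002 intr=0.0000 cont=18.9209 V=18.9209[hold]; j=1 S=193.6534 intr=0.0000 cont=3.6787 V=3.6787[hold]  S*(1)=-
k=0: j=0 S=151.2300 intr=0.0000 cont=11.7819 V=11.7819[hold]  S*(0)=-

price = 11.7819
boundary = - - - 72.0238
tree:
11.7819
18.9209 3.6787
29.5517 6.8865 0.0000
44.3362 12.8912 0.0000 0.0000
60.1143 24.1318 0.0000 0.0000 0.0000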